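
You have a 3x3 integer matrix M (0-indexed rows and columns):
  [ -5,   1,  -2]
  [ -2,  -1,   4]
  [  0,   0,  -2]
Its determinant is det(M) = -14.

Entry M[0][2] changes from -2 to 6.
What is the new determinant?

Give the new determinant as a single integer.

Answer: -14

Derivation:
det is linear in row 0: changing M[0][2] by delta changes det by delta * cofactor(0,2).
Cofactor C_02 = (-1)^(0+2) * minor(0,2) = 0
Entry delta = 6 - -2 = 8
Det delta = 8 * 0 = 0
New det = -14 + 0 = -14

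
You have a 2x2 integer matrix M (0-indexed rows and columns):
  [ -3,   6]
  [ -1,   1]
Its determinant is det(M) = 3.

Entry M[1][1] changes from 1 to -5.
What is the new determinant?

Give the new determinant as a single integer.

det is linear in row 1: changing M[1][1] by delta changes det by delta * cofactor(1,1).
Cofactor C_11 = (-1)^(1+1) * minor(1,1) = -3
Entry delta = -5 - 1 = -6
Det delta = -6 * -3 = 18
New det = 3 + 18 = 21

Answer: 21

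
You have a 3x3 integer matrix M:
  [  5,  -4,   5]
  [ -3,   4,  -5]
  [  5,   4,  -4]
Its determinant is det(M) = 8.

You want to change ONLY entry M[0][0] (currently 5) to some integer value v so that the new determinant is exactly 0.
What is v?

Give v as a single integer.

det is linear in entry M[0][0]: det = old_det + (v - 5) * C_00
Cofactor C_00 = 4
Want det = 0: 8 + (v - 5) * 4 = 0
  (v - 5) = -8 / 4 = -2
  v = 5 + (-2) = 3

Answer: 3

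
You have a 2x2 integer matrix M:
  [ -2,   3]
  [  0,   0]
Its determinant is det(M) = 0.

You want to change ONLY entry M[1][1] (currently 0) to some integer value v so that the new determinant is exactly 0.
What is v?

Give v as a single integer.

det is linear in entry M[1][1]: det = old_det + (v - 0) * C_11
Cofactor C_11 = -2
Want det = 0: 0 + (v - 0) * -2 = 0
  (v - 0) = 0 / -2 = 0
  v = 0 + (0) = 0

Answer: 0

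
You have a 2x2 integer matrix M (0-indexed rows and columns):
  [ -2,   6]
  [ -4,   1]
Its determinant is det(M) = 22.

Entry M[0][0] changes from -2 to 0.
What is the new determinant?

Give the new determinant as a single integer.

det is linear in row 0: changing M[0][0] by delta changes det by delta * cofactor(0,0).
Cofactor C_00 = (-1)^(0+0) * minor(0,0) = 1
Entry delta = 0 - -2 = 2
Det delta = 2 * 1 = 2
New det = 22 + 2 = 24

Answer: 24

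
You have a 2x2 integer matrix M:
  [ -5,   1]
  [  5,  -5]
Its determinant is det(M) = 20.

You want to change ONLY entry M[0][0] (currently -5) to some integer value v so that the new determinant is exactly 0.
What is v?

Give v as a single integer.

Answer: -1

Derivation:
det is linear in entry M[0][0]: det = old_det + (v - -5) * C_00
Cofactor C_00 = -5
Want det = 0: 20 + (v - -5) * -5 = 0
  (v - -5) = -20 / -5 = 4
  v = -5 + (4) = -1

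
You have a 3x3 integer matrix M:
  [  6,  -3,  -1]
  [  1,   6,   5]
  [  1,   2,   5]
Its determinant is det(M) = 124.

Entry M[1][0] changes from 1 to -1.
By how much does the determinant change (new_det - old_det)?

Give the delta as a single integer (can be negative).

Cofactor C_10 = 13
Entry delta = -1 - 1 = -2
Det delta = entry_delta * cofactor = -2 * 13 = -26

Answer: -26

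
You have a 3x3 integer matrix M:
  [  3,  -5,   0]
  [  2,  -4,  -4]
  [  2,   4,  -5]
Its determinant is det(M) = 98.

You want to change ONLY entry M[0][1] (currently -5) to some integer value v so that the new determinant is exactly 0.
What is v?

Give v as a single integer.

Answer: -54

Derivation:
det is linear in entry M[0][1]: det = old_det + (v - -5) * C_01
Cofactor C_01 = 2
Want det = 0: 98 + (v - -5) * 2 = 0
  (v - -5) = -98 / 2 = -49
  v = -5 + (-49) = -54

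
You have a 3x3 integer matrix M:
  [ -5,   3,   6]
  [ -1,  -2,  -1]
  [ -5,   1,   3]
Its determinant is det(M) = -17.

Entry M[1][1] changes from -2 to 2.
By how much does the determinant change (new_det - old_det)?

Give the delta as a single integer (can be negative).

Answer: 60

Derivation:
Cofactor C_11 = 15
Entry delta = 2 - -2 = 4
Det delta = entry_delta * cofactor = 4 * 15 = 60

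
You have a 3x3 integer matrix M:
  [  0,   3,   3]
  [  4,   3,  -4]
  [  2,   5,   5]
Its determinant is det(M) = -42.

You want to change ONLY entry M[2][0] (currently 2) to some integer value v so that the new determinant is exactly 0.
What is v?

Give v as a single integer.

det is linear in entry M[2][0]: det = old_det + (v - 2) * C_20
Cofactor C_20 = -21
Want det = 0: -42 + (v - 2) * -21 = 0
  (v - 2) = 42 / -21 = -2
  v = 2 + (-2) = 0

Answer: 0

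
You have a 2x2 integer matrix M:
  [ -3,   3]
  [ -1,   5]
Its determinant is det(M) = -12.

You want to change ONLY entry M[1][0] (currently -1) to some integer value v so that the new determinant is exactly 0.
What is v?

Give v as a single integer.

det is linear in entry M[1][0]: det = old_det + (v - -1) * C_10
Cofactor C_10 = -3
Want det = 0: -12 + (v - -1) * -3 = 0
  (v - -1) = 12 / -3 = -4
  v = -1 + (-4) = -5

Answer: -5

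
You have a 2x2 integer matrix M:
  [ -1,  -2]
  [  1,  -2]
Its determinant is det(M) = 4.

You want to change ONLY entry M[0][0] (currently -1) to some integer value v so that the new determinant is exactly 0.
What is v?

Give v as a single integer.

det is linear in entry M[0][0]: det = old_det + (v - -1) * C_00
Cofactor C_00 = -2
Want det = 0: 4 + (v - -1) * -2 = 0
  (v - -1) = -4 / -2 = 2
  v = -1 + (2) = 1

Answer: 1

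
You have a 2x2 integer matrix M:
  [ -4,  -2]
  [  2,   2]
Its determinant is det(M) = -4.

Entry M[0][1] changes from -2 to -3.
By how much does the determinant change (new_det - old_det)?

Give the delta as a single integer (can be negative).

Answer: 2

Derivation:
Cofactor C_01 = -2
Entry delta = -3 - -2 = -1
Det delta = entry_delta * cofactor = -1 * -2 = 2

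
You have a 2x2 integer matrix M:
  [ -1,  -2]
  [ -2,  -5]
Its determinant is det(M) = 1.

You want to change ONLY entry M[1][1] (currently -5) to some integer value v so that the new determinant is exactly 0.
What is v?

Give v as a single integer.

det is linear in entry M[1][1]: det = old_det + (v - -5) * C_11
Cofactor C_11 = -1
Want det = 0: 1 + (v - -5) * -1 = 0
  (v - -5) = -1 / -1 = 1
  v = -5 + (1) = -4

Answer: -4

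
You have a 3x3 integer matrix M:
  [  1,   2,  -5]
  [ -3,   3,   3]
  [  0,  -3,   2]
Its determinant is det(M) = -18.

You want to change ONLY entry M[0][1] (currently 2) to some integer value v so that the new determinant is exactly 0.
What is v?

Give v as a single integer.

det is linear in entry M[0][1]: det = old_det + (v - 2) * C_01
Cofactor C_01 = 6
Want det = 0: -18 + (v - 2) * 6 = 0
  (v - 2) = 18 / 6 = 3
  v = 2 + (3) = 5

Answer: 5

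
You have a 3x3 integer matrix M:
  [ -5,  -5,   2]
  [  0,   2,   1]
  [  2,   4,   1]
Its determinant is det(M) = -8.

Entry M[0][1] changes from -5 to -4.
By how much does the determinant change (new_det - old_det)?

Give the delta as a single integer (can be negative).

Cofactor C_01 = 2
Entry delta = -4 - -5 = 1
Det delta = entry_delta * cofactor = 1 * 2 = 2

Answer: 2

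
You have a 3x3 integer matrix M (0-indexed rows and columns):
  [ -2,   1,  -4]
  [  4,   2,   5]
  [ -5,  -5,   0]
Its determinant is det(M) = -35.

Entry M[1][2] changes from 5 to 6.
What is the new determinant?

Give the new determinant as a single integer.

det is linear in row 1: changing M[1][2] by delta changes det by delta * cofactor(1,2).
Cofactor C_12 = (-1)^(1+2) * minor(1,2) = -15
Entry delta = 6 - 5 = 1
Det delta = 1 * -15 = -15
New det = -35 + -15 = -50

Answer: -50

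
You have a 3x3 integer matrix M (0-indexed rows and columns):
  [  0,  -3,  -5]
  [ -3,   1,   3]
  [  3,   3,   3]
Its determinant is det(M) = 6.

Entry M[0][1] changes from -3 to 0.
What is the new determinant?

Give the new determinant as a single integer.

Answer: 60

Derivation:
det is linear in row 0: changing M[0][1] by delta changes det by delta * cofactor(0,1).
Cofactor C_01 = (-1)^(0+1) * minor(0,1) = 18
Entry delta = 0 - -3 = 3
Det delta = 3 * 18 = 54
New det = 6 + 54 = 60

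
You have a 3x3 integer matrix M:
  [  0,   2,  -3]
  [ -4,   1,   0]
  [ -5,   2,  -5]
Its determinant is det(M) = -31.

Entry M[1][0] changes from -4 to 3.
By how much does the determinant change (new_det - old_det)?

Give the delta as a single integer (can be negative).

Cofactor C_10 = 4
Entry delta = 3 - -4 = 7
Det delta = entry_delta * cofactor = 7 * 4 = 28

Answer: 28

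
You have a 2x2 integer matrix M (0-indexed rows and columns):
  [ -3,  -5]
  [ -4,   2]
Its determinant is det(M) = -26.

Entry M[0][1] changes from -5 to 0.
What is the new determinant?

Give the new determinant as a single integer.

det is linear in row 0: changing M[0][1] by delta changes det by delta * cofactor(0,1).
Cofactor C_01 = (-1)^(0+1) * minor(0,1) = 4
Entry delta = 0 - -5 = 5
Det delta = 5 * 4 = 20
New det = -26 + 20 = -6

Answer: -6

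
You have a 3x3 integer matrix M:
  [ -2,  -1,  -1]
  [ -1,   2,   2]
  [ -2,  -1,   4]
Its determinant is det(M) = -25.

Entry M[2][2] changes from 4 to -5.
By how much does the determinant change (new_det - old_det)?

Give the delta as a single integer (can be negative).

Cofactor C_22 = -5
Entry delta = -5 - 4 = -9
Det delta = entry_delta * cofactor = -9 * -5 = 45

Answer: 45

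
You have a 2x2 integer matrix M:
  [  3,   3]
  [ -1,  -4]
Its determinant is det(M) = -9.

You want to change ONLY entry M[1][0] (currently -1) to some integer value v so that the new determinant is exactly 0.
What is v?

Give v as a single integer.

Answer: -4

Derivation:
det is linear in entry M[1][0]: det = old_det + (v - -1) * C_10
Cofactor C_10 = -3
Want det = 0: -9 + (v - -1) * -3 = 0
  (v - -1) = 9 / -3 = -3
  v = -1 + (-3) = -4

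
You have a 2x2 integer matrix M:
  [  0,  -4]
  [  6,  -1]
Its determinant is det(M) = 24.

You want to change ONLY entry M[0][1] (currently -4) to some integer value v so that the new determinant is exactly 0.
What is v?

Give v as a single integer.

Answer: 0

Derivation:
det is linear in entry M[0][1]: det = old_det + (v - -4) * C_01
Cofactor C_01 = -6
Want det = 0: 24 + (v - -4) * -6 = 0
  (v - -4) = -24 / -6 = 4
  v = -4 + (4) = 0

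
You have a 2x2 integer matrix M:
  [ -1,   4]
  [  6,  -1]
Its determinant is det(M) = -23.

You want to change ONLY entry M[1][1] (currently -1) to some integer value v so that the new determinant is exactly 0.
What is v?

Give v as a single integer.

Answer: -24

Derivation:
det is linear in entry M[1][1]: det = old_det + (v - -1) * C_11
Cofactor C_11 = -1
Want det = 0: -23 + (v - -1) * -1 = 0
  (v - -1) = 23 / -1 = -23
  v = -1 + (-23) = -24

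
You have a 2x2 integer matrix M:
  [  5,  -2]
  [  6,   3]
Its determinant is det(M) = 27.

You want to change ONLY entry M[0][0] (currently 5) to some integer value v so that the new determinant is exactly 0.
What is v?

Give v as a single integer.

det is linear in entry M[0][0]: det = old_det + (v - 5) * C_00
Cofactor C_00 = 3
Want det = 0: 27 + (v - 5) * 3 = 0
  (v - 5) = -27 / 3 = -9
  v = 5 + (-9) = -4

Answer: -4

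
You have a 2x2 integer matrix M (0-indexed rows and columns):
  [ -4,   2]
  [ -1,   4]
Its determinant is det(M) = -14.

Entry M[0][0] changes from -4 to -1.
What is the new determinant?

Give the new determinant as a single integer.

det is linear in row 0: changing M[0][0] by delta changes det by delta * cofactor(0,0).
Cofactor C_00 = (-1)^(0+0) * minor(0,0) = 4
Entry delta = -1 - -4 = 3
Det delta = 3 * 4 = 12
New det = -14 + 12 = -2

Answer: -2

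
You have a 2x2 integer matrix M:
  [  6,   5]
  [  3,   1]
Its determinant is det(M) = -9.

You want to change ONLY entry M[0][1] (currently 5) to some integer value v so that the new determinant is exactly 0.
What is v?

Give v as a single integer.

det is linear in entry M[0][1]: det = old_det + (v - 5) * C_01
Cofactor C_01 = -3
Want det = 0: -9 + (v - 5) * -3 = 0
  (v - 5) = 9 / -3 = -3
  v = 5 + (-3) = 2

Answer: 2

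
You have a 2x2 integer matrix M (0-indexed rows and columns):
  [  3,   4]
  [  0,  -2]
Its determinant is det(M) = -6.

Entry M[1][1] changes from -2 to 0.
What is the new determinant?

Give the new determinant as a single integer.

Answer: 0

Derivation:
det is linear in row 1: changing M[1][1] by delta changes det by delta * cofactor(1,1).
Cofactor C_11 = (-1)^(1+1) * minor(1,1) = 3
Entry delta = 0 - -2 = 2
Det delta = 2 * 3 = 6
New det = -6 + 6 = 0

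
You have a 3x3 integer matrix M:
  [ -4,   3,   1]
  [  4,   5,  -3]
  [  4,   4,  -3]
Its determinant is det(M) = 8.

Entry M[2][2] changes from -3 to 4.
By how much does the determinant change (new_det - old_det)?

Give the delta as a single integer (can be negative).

Cofactor C_22 = -32
Entry delta = 4 - -3 = 7
Det delta = entry_delta * cofactor = 7 * -32 = -224

Answer: -224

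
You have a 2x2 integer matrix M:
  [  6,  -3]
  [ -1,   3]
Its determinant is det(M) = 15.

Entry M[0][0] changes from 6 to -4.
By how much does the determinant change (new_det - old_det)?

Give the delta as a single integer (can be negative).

Cofactor C_00 = 3
Entry delta = -4 - 6 = -10
Det delta = entry_delta * cofactor = -10 * 3 = -30

Answer: -30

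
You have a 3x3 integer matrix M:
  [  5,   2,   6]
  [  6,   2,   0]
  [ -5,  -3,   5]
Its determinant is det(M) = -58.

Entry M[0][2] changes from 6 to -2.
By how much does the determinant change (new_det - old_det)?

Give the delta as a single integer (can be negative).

Answer: 64

Derivation:
Cofactor C_02 = -8
Entry delta = -2 - 6 = -8
Det delta = entry_delta * cofactor = -8 * -8 = 64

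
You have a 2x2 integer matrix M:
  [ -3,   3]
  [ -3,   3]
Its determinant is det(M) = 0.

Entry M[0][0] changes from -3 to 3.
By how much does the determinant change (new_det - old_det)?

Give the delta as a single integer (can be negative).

Answer: 18

Derivation:
Cofactor C_00 = 3
Entry delta = 3 - -3 = 6
Det delta = entry_delta * cofactor = 6 * 3 = 18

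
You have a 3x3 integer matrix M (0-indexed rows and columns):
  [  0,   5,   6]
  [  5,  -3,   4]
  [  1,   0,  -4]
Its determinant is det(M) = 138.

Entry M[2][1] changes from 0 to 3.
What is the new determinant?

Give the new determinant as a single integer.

Answer: 228

Derivation:
det is linear in row 2: changing M[2][1] by delta changes det by delta * cofactor(2,1).
Cofactor C_21 = (-1)^(2+1) * minor(2,1) = 30
Entry delta = 3 - 0 = 3
Det delta = 3 * 30 = 90
New det = 138 + 90 = 228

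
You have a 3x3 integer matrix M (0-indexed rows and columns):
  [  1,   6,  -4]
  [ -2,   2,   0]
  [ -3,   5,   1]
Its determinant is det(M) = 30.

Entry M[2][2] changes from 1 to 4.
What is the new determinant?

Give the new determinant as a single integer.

det is linear in row 2: changing M[2][2] by delta changes det by delta * cofactor(2,2).
Cofactor C_22 = (-1)^(2+2) * minor(2,2) = 14
Entry delta = 4 - 1 = 3
Det delta = 3 * 14 = 42
New det = 30 + 42 = 72

Answer: 72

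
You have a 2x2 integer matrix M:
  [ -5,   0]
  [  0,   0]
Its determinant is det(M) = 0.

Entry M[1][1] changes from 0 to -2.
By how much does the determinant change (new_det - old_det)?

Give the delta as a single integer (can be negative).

Cofactor C_11 = -5
Entry delta = -2 - 0 = -2
Det delta = entry_delta * cofactor = -2 * -5 = 10

Answer: 10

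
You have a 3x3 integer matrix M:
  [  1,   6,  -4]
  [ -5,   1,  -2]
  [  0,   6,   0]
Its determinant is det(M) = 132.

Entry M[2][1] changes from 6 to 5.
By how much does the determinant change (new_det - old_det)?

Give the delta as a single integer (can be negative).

Cofactor C_21 = 22
Entry delta = 5 - 6 = -1
Det delta = entry_delta * cofactor = -1 * 22 = -22

Answer: -22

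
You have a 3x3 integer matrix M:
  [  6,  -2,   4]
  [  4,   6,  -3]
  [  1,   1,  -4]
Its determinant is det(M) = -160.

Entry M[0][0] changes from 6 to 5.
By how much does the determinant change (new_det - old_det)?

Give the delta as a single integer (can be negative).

Answer: 21

Derivation:
Cofactor C_00 = -21
Entry delta = 5 - 6 = -1
Det delta = entry_delta * cofactor = -1 * -21 = 21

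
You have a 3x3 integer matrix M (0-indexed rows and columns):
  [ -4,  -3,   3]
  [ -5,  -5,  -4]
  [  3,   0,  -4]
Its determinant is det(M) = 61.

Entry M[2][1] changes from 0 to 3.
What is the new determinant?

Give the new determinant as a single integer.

det is linear in row 2: changing M[2][1] by delta changes det by delta * cofactor(2,1).
Cofactor C_21 = (-1)^(2+1) * minor(2,1) = -31
Entry delta = 3 - 0 = 3
Det delta = 3 * -31 = -93
New det = 61 + -93 = -32

Answer: -32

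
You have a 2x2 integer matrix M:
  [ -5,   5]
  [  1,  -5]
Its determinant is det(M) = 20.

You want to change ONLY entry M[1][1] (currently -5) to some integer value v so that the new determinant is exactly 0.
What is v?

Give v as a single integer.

det is linear in entry M[1][1]: det = old_det + (v - -5) * C_11
Cofactor C_11 = -5
Want det = 0: 20 + (v - -5) * -5 = 0
  (v - -5) = -20 / -5 = 4
  v = -5 + (4) = -1

Answer: -1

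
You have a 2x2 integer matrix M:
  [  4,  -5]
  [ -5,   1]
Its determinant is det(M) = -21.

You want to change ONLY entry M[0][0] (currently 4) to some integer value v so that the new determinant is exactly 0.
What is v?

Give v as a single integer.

det is linear in entry M[0][0]: det = old_det + (v - 4) * C_00
Cofactor C_00 = 1
Want det = 0: -21 + (v - 4) * 1 = 0
  (v - 4) = 21 / 1 = 21
  v = 4 + (21) = 25

Answer: 25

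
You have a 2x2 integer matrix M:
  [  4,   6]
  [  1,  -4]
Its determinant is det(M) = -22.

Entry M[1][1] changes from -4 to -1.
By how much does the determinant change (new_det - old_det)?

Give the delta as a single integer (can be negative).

Cofactor C_11 = 4
Entry delta = -1 - -4 = 3
Det delta = entry_delta * cofactor = 3 * 4 = 12

Answer: 12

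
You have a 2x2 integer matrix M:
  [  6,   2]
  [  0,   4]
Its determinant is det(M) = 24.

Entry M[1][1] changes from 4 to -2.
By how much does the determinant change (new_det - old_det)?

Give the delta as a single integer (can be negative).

Answer: -36

Derivation:
Cofactor C_11 = 6
Entry delta = -2 - 4 = -6
Det delta = entry_delta * cofactor = -6 * 6 = -36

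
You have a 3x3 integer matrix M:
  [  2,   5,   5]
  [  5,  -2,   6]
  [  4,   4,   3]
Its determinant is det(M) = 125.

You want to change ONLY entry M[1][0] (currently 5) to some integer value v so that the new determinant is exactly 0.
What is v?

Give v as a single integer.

Answer: -20

Derivation:
det is linear in entry M[1][0]: det = old_det + (v - 5) * C_10
Cofactor C_10 = 5
Want det = 0: 125 + (v - 5) * 5 = 0
  (v - 5) = -125 / 5 = -25
  v = 5 + (-25) = -20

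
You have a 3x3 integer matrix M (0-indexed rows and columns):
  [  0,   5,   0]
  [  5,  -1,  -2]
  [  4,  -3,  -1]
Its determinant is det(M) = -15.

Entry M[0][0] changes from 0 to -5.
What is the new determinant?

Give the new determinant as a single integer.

det is linear in row 0: changing M[0][0] by delta changes det by delta * cofactor(0,0).
Cofactor C_00 = (-1)^(0+0) * minor(0,0) = -5
Entry delta = -5 - 0 = -5
Det delta = -5 * -5 = 25
New det = -15 + 25 = 10

Answer: 10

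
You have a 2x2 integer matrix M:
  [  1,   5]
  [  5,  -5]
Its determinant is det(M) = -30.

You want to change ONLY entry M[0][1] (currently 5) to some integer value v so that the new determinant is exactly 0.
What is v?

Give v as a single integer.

det is linear in entry M[0][1]: det = old_det + (v - 5) * C_01
Cofactor C_01 = -5
Want det = 0: -30 + (v - 5) * -5 = 0
  (v - 5) = 30 / -5 = -6
  v = 5 + (-6) = -1

Answer: -1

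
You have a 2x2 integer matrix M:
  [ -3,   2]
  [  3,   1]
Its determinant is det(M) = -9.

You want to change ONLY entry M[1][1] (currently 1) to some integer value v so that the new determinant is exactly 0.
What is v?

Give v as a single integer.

Answer: -2

Derivation:
det is linear in entry M[1][1]: det = old_det + (v - 1) * C_11
Cofactor C_11 = -3
Want det = 0: -9 + (v - 1) * -3 = 0
  (v - 1) = 9 / -3 = -3
  v = 1 + (-3) = -2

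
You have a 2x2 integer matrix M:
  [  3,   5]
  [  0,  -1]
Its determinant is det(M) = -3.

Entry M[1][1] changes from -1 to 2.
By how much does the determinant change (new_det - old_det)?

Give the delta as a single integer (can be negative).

Answer: 9

Derivation:
Cofactor C_11 = 3
Entry delta = 2 - -1 = 3
Det delta = entry_delta * cofactor = 3 * 3 = 9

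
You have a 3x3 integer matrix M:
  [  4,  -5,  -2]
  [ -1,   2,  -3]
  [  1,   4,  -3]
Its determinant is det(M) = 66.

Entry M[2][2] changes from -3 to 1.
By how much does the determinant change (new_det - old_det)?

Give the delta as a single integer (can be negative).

Answer: 12

Derivation:
Cofactor C_22 = 3
Entry delta = 1 - -3 = 4
Det delta = entry_delta * cofactor = 4 * 3 = 12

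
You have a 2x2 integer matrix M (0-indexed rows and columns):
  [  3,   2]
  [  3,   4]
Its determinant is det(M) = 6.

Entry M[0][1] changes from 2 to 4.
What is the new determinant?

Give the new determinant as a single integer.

det is linear in row 0: changing M[0][1] by delta changes det by delta * cofactor(0,1).
Cofactor C_01 = (-1)^(0+1) * minor(0,1) = -3
Entry delta = 4 - 2 = 2
Det delta = 2 * -3 = -6
New det = 6 + -6 = 0

Answer: 0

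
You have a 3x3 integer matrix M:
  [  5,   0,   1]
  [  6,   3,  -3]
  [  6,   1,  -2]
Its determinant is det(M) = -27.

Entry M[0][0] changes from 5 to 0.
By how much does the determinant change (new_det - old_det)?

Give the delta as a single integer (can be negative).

Cofactor C_00 = -3
Entry delta = 0 - 5 = -5
Det delta = entry_delta * cofactor = -5 * -3 = 15

Answer: 15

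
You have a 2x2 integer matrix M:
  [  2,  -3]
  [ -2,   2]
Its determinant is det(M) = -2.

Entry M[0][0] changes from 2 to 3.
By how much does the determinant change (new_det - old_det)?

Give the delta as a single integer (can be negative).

Cofactor C_00 = 2
Entry delta = 3 - 2 = 1
Det delta = entry_delta * cofactor = 1 * 2 = 2

Answer: 2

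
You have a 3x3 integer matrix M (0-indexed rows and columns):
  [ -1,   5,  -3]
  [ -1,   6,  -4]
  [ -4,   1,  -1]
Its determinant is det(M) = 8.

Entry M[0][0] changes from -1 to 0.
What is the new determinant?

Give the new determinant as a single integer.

Answer: 6

Derivation:
det is linear in row 0: changing M[0][0] by delta changes det by delta * cofactor(0,0).
Cofactor C_00 = (-1)^(0+0) * minor(0,0) = -2
Entry delta = 0 - -1 = 1
Det delta = 1 * -2 = -2
New det = 8 + -2 = 6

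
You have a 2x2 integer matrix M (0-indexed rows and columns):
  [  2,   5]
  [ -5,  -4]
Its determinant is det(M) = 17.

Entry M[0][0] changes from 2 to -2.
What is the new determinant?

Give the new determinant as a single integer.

Answer: 33

Derivation:
det is linear in row 0: changing M[0][0] by delta changes det by delta * cofactor(0,0).
Cofactor C_00 = (-1)^(0+0) * minor(0,0) = -4
Entry delta = -2 - 2 = -4
Det delta = -4 * -4 = 16
New det = 17 + 16 = 33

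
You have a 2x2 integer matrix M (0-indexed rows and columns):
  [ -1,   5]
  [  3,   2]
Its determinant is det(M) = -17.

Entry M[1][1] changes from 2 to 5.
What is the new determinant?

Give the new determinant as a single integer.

Answer: -20

Derivation:
det is linear in row 1: changing M[1][1] by delta changes det by delta * cofactor(1,1).
Cofactor C_11 = (-1)^(1+1) * minor(1,1) = -1
Entry delta = 5 - 2 = 3
Det delta = 3 * -1 = -3
New det = -17 + -3 = -20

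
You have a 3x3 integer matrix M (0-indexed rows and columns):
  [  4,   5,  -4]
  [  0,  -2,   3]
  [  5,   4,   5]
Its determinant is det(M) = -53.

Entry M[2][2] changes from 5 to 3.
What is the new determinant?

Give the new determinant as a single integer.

det is linear in row 2: changing M[2][2] by delta changes det by delta * cofactor(2,2).
Cofactor C_22 = (-1)^(2+2) * minor(2,2) = -8
Entry delta = 3 - 5 = -2
Det delta = -2 * -8 = 16
New det = -53 + 16 = -37

Answer: -37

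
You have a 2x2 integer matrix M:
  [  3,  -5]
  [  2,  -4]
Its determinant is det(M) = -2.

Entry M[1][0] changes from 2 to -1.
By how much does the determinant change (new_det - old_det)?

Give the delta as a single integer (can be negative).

Answer: -15

Derivation:
Cofactor C_10 = 5
Entry delta = -1 - 2 = -3
Det delta = entry_delta * cofactor = -3 * 5 = -15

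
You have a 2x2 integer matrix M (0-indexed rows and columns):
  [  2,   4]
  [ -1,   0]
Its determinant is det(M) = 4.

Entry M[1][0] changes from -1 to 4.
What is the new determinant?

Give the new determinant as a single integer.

det is linear in row 1: changing M[1][0] by delta changes det by delta * cofactor(1,0).
Cofactor C_10 = (-1)^(1+0) * minor(1,0) = -4
Entry delta = 4 - -1 = 5
Det delta = 5 * -4 = -20
New det = 4 + -20 = -16

Answer: -16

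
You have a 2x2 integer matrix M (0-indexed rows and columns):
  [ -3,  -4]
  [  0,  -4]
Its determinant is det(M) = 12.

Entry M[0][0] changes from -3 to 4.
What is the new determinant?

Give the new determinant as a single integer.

det is linear in row 0: changing M[0][0] by delta changes det by delta * cofactor(0,0).
Cofactor C_00 = (-1)^(0+0) * minor(0,0) = -4
Entry delta = 4 - -3 = 7
Det delta = 7 * -4 = -28
New det = 12 + -28 = -16

Answer: -16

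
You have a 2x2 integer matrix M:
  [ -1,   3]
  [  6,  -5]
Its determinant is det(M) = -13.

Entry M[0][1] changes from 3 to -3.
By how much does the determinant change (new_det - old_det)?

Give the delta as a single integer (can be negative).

Cofactor C_01 = -6
Entry delta = -3 - 3 = -6
Det delta = entry_delta * cofactor = -6 * -6 = 36

Answer: 36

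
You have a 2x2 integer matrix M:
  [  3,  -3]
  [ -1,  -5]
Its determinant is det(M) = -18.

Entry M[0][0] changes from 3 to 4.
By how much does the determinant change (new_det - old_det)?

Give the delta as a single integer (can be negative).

Cofactor C_00 = -5
Entry delta = 4 - 3 = 1
Det delta = entry_delta * cofactor = 1 * -5 = -5

Answer: -5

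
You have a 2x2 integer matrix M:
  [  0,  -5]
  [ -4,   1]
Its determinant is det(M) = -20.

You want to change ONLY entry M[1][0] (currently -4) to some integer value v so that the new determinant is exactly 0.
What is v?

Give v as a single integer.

det is linear in entry M[1][0]: det = old_det + (v - -4) * C_10
Cofactor C_10 = 5
Want det = 0: -20 + (v - -4) * 5 = 0
  (v - -4) = 20 / 5 = 4
  v = -4 + (4) = 0

Answer: 0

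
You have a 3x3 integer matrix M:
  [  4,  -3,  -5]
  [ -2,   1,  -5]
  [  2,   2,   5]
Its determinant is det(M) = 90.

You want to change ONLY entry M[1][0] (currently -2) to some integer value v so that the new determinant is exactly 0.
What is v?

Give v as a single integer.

Answer: -20

Derivation:
det is linear in entry M[1][0]: det = old_det + (v - -2) * C_10
Cofactor C_10 = 5
Want det = 0: 90 + (v - -2) * 5 = 0
  (v - -2) = -90 / 5 = -18
  v = -2 + (-18) = -20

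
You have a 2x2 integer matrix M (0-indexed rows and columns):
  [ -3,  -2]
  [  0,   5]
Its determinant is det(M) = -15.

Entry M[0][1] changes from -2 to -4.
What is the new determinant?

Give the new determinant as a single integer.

Answer: -15

Derivation:
det is linear in row 0: changing M[0][1] by delta changes det by delta * cofactor(0,1).
Cofactor C_01 = (-1)^(0+1) * minor(0,1) = 0
Entry delta = -4 - -2 = -2
Det delta = -2 * 0 = 0
New det = -15 + 0 = -15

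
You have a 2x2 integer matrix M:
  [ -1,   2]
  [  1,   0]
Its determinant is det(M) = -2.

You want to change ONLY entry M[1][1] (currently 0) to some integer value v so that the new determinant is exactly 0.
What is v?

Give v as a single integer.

Answer: -2

Derivation:
det is linear in entry M[1][1]: det = old_det + (v - 0) * C_11
Cofactor C_11 = -1
Want det = 0: -2 + (v - 0) * -1 = 0
  (v - 0) = 2 / -1 = -2
  v = 0 + (-2) = -2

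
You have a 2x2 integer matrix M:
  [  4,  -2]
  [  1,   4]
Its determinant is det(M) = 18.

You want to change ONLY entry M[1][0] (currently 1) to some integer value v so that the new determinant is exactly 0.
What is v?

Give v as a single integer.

Answer: -8

Derivation:
det is linear in entry M[1][0]: det = old_det + (v - 1) * C_10
Cofactor C_10 = 2
Want det = 0: 18 + (v - 1) * 2 = 0
  (v - 1) = -18 / 2 = -9
  v = 1 + (-9) = -8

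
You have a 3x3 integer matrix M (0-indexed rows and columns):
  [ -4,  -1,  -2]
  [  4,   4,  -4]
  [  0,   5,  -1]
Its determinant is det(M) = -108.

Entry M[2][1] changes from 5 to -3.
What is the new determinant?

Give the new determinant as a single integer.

Answer: 84

Derivation:
det is linear in row 2: changing M[2][1] by delta changes det by delta * cofactor(2,1).
Cofactor C_21 = (-1)^(2+1) * minor(2,1) = -24
Entry delta = -3 - 5 = -8
Det delta = -8 * -24 = 192
New det = -108 + 192 = 84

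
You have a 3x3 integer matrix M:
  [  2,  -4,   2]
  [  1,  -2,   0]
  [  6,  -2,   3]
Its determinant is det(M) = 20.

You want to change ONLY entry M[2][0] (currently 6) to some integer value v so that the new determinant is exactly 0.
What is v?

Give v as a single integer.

det is linear in entry M[2][0]: det = old_det + (v - 6) * C_20
Cofactor C_20 = 4
Want det = 0: 20 + (v - 6) * 4 = 0
  (v - 6) = -20 / 4 = -5
  v = 6 + (-5) = 1

Answer: 1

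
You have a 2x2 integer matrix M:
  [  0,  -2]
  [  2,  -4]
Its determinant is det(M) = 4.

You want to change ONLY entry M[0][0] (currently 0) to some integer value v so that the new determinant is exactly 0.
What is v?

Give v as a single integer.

Answer: 1

Derivation:
det is linear in entry M[0][0]: det = old_det + (v - 0) * C_00
Cofactor C_00 = -4
Want det = 0: 4 + (v - 0) * -4 = 0
  (v - 0) = -4 / -4 = 1
  v = 0 + (1) = 1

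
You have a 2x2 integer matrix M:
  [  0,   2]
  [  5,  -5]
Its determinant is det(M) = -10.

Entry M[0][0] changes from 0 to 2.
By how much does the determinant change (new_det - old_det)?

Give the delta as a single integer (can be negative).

Answer: -10

Derivation:
Cofactor C_00 = -5
Entry delta = 2 - 0 = 2
Det delta = entry_delta * cofactor = 2 * -5 = -10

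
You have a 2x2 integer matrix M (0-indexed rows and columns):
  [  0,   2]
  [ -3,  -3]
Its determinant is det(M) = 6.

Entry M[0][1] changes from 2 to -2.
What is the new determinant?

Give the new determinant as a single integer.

det is linear in row 0: changing M[0][1] by delta changes det by delta * cofactor(0,1).
Cofactor C_01 = (-1)^(0+1) * minor(0,1) = 3
Entry delta = -2 - 2 = -4
Det delta = -4 * 3 = -12
New det = 6 + -12 = -6

Answer: -6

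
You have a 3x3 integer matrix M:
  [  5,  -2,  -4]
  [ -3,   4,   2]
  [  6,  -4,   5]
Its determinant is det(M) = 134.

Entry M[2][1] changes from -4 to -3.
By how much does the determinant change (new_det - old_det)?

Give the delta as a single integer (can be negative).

Answer: 2

Derivation:
Cofactor C_21 = 2
Entry delta = -3 - -4 = 1
Det delta = entry_delta * cofactor = 1 * 2 = 2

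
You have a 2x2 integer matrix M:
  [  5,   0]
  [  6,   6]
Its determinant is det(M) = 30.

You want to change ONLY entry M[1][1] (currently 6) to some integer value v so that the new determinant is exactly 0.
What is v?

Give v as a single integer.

Answer: 0

Derivation:
det is linear in entry M[1][1]: det = old_det + (v - 6) * C_11
Cofactor C_11 = 5
Want det = 0: 30 + (v - 6) * 5 = 0
  (v - 6) = -30 / 5 = -6
  v = 6 + (-6) = 0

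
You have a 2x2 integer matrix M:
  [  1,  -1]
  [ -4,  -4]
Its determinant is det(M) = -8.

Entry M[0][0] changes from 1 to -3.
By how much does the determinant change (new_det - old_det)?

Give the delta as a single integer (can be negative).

Cofactor C_00 = -4
Entry delta = -3 - 1 = -4
Det delta = entry_delta * cofactor = -4 * -4 = 16

Answer: 16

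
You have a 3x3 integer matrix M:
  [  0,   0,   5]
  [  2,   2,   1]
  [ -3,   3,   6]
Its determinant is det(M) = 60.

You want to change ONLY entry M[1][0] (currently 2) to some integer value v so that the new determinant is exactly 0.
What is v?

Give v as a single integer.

det is linear in entry M[1][0]: det = old_det + (v - 2) * C_10
Cofactor C_10 = 15
Want det = 0: 60 + (v - 2) * 15 = 0
  (v - 2) = -60 / 15 = -4
  v = 2 + (-4) = -2

Answer: -2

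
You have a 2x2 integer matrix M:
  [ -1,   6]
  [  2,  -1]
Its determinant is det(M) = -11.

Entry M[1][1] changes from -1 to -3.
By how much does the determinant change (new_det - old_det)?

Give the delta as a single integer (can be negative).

Answer: 2

Derivation:
Cofactor C_11 = -1
Entry delta = -3 - -1 = -2
Det delta = entry_delta * cofactor = -2 * -1 = 2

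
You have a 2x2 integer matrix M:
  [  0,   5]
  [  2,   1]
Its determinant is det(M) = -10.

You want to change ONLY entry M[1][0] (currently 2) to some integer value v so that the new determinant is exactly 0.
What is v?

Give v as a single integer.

det is linear in entry M[1][0]: det = old_det + (v - 2) * C_10
Cofactor C_10 = -5
Want det = 0: -10 + (v - 2) * -5 = 0
  (v - 2) = 10 / -5 = -2
  v = 2 + (-2) = 0

Answer: 0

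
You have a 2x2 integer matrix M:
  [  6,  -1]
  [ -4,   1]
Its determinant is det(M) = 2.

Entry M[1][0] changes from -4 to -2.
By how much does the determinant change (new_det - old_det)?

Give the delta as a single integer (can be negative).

Cofactor C_10 = 1
Entry delta = -2 - -4 = 2
Det delta = entry_delta * cofactor = 2 * 1 = 2

Answer: 2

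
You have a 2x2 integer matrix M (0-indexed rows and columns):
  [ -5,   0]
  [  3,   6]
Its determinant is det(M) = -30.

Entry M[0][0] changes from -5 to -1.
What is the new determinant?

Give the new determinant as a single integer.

det is linear in row 0: changing M[0][0] by delta changes det by delta * cofactor(0,0).
Cofactor C_00 = (-1)^(0+0) * minor(0,0) = 6
Entry delta = -1 - -5 = 4
Det delta = 4 * 6 = 24
New det = -30 + 24 = -6

Answer: -6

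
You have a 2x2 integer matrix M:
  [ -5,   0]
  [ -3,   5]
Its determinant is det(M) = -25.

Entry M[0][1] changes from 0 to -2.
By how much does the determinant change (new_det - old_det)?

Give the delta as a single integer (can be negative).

Cofactor C_01 = 3
Entry delta = -2 - 0 = -2
Det delta = entry_delta * cofactor = -2 * 3 = -6

Answer: -6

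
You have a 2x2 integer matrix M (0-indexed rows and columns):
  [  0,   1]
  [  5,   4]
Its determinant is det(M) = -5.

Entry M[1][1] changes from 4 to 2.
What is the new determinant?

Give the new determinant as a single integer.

Answer: -5

Derivation:
det is linear in row 1: changing M[1][1] by delta changes det by delta * cofactor(1,1).
Cofactor C_11 = (-1)^(1+1) * minor(1,1) = 0
Entry delta = 2 - 4 = -2
Det delta = -2 * 0 = 0
New det = -5 + 0 = -5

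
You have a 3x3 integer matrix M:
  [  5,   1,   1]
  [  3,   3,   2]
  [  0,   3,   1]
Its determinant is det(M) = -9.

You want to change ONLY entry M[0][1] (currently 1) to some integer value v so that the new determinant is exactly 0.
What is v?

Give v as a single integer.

Answer: -2

Derivation:
det is linear in entry M[0][1]: det = old_det + (v - 1) * C_01
Cofactor C_01 = -3
Want det = 0: -9 + (v - 1) * -3 = 0
  (v - 1) = 9 / -3 = -3
  v = 1 + (-3) = -2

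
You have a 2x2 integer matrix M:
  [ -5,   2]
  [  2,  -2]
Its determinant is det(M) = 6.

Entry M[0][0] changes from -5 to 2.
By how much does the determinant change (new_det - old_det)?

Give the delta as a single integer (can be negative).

Answer: -14

Derivation:
Cofactor C_00 = -2
Entry delta = 2 - -5 = 7
Det delta = entry_delta * cofactor = 7 * -2 = -14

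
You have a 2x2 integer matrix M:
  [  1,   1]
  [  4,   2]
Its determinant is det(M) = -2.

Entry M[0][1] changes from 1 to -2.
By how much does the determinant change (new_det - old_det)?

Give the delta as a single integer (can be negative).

Cofactor C_01 = -4
Entry delta = -2 - 1 = -3
Det delta = entry_delta * cofactor = -3 * -4 = 12

Answer: 12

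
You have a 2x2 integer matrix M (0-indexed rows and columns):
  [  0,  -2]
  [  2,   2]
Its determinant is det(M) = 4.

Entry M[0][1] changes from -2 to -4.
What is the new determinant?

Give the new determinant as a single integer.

Answer: 8

Derivation:
det is linear in row 0: changing M[0][1] by delta changes det by delta * cofactor(0,1).
Cofactor C_01 = (-1)^(0+1) * minor(0,1) = -2
Entry delta = -4 - -2 = -2
Det delta = -2 * -2 = 4
New det = 4 + 4 = 8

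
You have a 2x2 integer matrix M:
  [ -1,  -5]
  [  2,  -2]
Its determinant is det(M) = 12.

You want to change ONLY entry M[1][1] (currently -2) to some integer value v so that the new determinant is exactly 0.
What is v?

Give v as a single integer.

Answer: 10

Derivation:
det is linear in entry M[1][1]: det = old_det + (v - -2) * C_11
Cofactor C_11 = -1
Want det = 0: 12 + (v - -2) * -1 = 0
  (v - -2) = -12 / -1 = 12
  v = -2 + (12) = 10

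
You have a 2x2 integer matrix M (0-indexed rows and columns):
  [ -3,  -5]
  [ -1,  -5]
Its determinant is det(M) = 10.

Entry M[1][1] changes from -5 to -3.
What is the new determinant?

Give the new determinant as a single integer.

det is linear in row 1: changing M[1][1] by delta changes det by delta * cofactor(1,1).
Cofactor C_11 = (-1)^(1+1) * minor(1,1) = -3
Entry delta = -3 - -5 = 2
Det delta = 2 * -3 = -6
New det = 10 + -6 = 4

Answer: 4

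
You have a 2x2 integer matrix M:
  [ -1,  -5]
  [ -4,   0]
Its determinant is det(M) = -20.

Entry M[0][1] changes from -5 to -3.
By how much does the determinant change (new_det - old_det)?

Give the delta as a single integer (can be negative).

Answer: 8

Derivation:
Cofactor C_01 = 4
Entry delta = -3 - -5 = 2
Det delta = entry_delta * cofactor = 2 * 4 = 8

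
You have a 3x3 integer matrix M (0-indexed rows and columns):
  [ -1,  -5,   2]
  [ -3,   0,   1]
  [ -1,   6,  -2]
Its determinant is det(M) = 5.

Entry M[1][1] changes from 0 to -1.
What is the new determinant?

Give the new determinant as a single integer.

det is linear in row 1: changing M[1][1] by delta changes det by delta * cofactor(1,1).
Cofactor C_11 = (-1)^(1+1) * minor(1,1) = 4
Entry delta = -1 - 0 = -1
Det delta = -1 * 4 = -4
New det = 5 + -4 = 1

Answer: 1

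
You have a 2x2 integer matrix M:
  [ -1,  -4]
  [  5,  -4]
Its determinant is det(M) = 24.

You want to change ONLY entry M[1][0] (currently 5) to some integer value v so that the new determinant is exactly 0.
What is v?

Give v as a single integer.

Answer: -1

Derivation:
det is linear in entry M[1][0]: det = old_det + (v - 5) * C_10
Cofactor C_10 = 4
Want det = 0: 24 + (v - 5) * 4 = 0
  (v - 5) = -24 / 4 = -6
  v = 5 + (-6) = -1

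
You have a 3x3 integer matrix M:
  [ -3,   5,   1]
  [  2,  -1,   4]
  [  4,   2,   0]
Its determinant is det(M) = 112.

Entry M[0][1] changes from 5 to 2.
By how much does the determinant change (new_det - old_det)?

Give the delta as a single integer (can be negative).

Cofactor C_01 = 16
Entry delta = 2 - 5 = -3
Det delta = entry_delta * cofactor = -3 * 16 = -48

Answer: -48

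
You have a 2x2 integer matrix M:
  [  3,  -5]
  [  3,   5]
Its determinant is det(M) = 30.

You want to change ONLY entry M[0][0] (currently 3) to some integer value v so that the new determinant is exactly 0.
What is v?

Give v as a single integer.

det is linear in entry M[0][0]: det = old_det + (v - 3) * C_00
Cofactor C_00 = 5
Want det = 0: 30 + (v - 3) * 5 = 0
  (v - 3) = -30 / 5 = -6
  v = 3 + (-6) = -3

Answer: -3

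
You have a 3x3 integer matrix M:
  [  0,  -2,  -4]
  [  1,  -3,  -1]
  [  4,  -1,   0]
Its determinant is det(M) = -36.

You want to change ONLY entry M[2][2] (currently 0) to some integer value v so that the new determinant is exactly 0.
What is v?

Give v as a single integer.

det is linear in entry M[2][2]: det = old_det + (v - 0) * C_22
Cofactor C_22 = 2
Want det = 0: -36 + (v - 0) * 2 = 0
  (v - 0) = 36 / 2 = 18
  v = 0 + (18) = 18

Answer: 18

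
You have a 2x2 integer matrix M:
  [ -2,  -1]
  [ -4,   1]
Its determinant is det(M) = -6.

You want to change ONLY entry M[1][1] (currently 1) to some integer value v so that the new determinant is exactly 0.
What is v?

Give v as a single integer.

Answer: -2

Derivation:
det is linear in entry M[1][1]: det = old_det + (v - 1) * C_11
Cofactor C_11 = -2
Want det = 0: -6 + (v - 1) * -2 = 0
  (v - 1) = 6 / -2 = -3
  v = 1 + (-3) = -2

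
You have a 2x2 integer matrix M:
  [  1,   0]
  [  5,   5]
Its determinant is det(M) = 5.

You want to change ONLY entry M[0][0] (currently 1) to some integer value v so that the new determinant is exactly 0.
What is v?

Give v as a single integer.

det is linear in entry M[0][0]: det = old_det + (v - 1) * C_00
Cofactor C_00 = 5
Want det = 0: 5 + (v - 1) * 5 = 0
  (v - 1) = -5 / 5 = -1
  v = 1 + (-1) = 0

Answer: 0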